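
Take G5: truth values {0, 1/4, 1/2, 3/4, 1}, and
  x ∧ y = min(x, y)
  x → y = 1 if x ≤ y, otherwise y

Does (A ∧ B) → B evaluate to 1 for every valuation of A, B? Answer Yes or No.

At A = 1/2, B = 1/4, for instance:
A ∧ B = 1/2 ∧ 1/4 = 1/4
(A ∧ B) → B = 1/4 → 1/4 = 1
and checking the remaining 24 assignments likewise gives ≥ 1 in every case.

Yes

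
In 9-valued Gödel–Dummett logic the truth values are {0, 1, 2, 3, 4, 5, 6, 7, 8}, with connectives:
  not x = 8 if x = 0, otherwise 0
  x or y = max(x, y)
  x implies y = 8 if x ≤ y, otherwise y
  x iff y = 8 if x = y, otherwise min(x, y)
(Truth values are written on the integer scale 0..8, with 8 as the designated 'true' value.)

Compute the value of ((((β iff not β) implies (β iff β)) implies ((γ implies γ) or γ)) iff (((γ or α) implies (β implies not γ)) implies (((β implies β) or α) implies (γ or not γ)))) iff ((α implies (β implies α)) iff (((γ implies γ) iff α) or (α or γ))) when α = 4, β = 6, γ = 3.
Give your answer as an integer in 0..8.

not β = not 6 = 0
β iff not β = 6 iff 0 = 0
β iff β = 6 iff 6 = 8
(β iff not β) implies (β iff β) = 0 implies 8 = 8
γ implies γ = 3 implies 3 = 8
(γ implies γ) or γ = 8 or 3 = 8
((β iff not β) implies (β iff β)) implies ((γ implies γ) or γ) = 8 implies 8 = 8
γ or α = 3 or 4 = 4
not γ = not 3 = 0
β implies not γ = 6 implies 0 = 0
(γ or α) implies (β implies not γ) = 4 implies 0 = 0
β implies β = 6 implies 6 = 8
(β implies β) or α = 8 or 4 = 8
not γ = not 3 = 0
γ or not γ = 3 or 0 = 3
((β implies β) or α) implies (γ or not γ) = 8 implies 3 = 3
((γ or α) implies (β implies not γ)) implies (((β implies β) or α) implies (γ or not γ)) = 0 implies 3 = 8
(((β iff not β) implies (β iff β)) implies ((γ implies γ) or γ)) iff (((γ or α) implies (β implies not γ)) implies (((β implies β) or α) implies (γ or not γ))) = 8 iff 8 = 8
β implies α = 6 implies 4 = 4
α implies (β implies α) = 4 implies 4 = 8
γ implies γ = 3 implies 3 = 8
(γ implies γ) iff α = 8 iff 4 = 4
α or γ = 4 or 3 = 4
((γ implies γ) iff α) or (α or γ) = 4 or 4 = 4
(α implies (β implies α)) iff (((γ implies γ) iff α) or (α or γ)) = 8 iff 4 = 4
((((β iff not β) implies (β iff β)) implies ((γ implies γ) or γ)) iff (((γ or α) implies (β implies not γ)) implies (((β implies β) or α) implies (γ or not γ)))) iff ((α implies (β implies α)) iff (((γ implies γ) iff α) or (α or γ))) = 8 iff 4 = 4

4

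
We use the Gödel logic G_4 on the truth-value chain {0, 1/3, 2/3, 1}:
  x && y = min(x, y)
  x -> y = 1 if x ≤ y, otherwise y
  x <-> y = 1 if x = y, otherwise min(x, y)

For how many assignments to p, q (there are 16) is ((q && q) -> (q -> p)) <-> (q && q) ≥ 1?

1

p = 0, q = 0 ↦ 0  <
p = 0, q = 1/3 ↦ 0  <
p = 0, q = 2/3 ↦ 0  <
p = 0, q = 1 ↦ 0  <
p = 1/3, q = 0 ↦ 0  <
p = 1/3, q = 1/3 ↦ 1/3  <
p = 1/3, q = 2/3 ↦ 1/3  <
p = 1/3, q = 1 ↦ 1/3  <
p = 2/3, q = 0 ↦ 0  <
p = 2/3, q = 1/3 ↦ 1/3  <
p = 2/3, q = 2/3 ↦ 2/3  <
p = 2/3, q = 1 ↦ 2/3  <
p = 1, q = 0 ↦ 0  <
p = 1, q = 1/3 ↦ 1/3  <
p = 1, q = 2/3 ↦ 2/3  <
p = 1, q = 1 ↦ 1  ≥
So 1 of the 16 assignments meets the threshold.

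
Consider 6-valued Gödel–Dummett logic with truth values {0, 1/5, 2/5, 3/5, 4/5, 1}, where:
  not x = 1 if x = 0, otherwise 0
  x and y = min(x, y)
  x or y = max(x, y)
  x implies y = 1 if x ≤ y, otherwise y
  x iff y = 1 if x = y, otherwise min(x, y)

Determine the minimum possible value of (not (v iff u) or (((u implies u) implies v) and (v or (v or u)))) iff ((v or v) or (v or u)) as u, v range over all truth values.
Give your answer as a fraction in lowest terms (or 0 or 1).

Take u = 0, v = 1/5:
v iff u = 1/5 iff 0 = 0
not (v iff u) = not 0 = 1
u implies u = 0 implies 0 = 1
(u implies u) implies v = 1 implies 1/5 = 1/5
v or u = 1/5 or 0 = 1/5
v or (v or u) = 1/5 or 1/5 = 1/5
((u implies u) implies v) and (v or (v or u)) = 1/5 and 1/5 = 1/5
not (v iff u) or (((u implies u) implies v) and (v or (v or u))) = 1 or 1/5 = 1
v or v = 1/5 or 1/5 = 1/5
v or u = 1/5 or 0 = 1/5
(v or v) or (v or u) = 1/5 or 1/5 = 1/5
(not (v iff u) or (((u implies u) implies v) and (v or (v or u)))) iff ((v or v) or (v or u)) = 1 iff 1/5 = 1/5
No assignment yields a value below 1/5, so this is the minimum.

1/5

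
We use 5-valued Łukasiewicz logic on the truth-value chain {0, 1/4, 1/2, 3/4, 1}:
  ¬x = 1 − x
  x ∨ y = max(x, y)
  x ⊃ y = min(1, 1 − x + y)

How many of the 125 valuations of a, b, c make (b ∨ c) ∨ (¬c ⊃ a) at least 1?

value 1: 85 assignments (counts)
value 3/4: 22 assignments
value 1/2: 12 assignments
value 1/4: 5 assignments
value 0: 1 assignment
So 85 of the 125 assignments meet the threshold.

85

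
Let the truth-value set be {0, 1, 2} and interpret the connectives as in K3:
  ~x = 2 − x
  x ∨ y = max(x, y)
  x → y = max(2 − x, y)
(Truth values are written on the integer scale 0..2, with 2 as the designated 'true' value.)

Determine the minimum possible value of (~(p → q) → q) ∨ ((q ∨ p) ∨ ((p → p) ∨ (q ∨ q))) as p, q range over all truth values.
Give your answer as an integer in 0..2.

Take p = 1, q = 0:
p → q = 1 → 0 = 1
~(p → q) = ~1 = 1
~(p → q) → q = 1 → 0 = 1
q ∨ p = 0 ∨ 1 = 1
p → p = 1 → 1 = 1
q ∨ q = 0 ∨ 0 = 0
(p → p) ∨ (q ∨ q) = 1 ∨ 0 = 1
(q ∨ p) ∨ ((p → p) ∨ (q ∨ q)) = 1 ∨ 1 = 1
(~(p → q) → q) ∨ ((q ∨ p) ∨ ((p → p) ∨ (q ∨ q))) = 1 ∨ 1 = 1
No assignment yields a value below 1, so this is the minimum.

1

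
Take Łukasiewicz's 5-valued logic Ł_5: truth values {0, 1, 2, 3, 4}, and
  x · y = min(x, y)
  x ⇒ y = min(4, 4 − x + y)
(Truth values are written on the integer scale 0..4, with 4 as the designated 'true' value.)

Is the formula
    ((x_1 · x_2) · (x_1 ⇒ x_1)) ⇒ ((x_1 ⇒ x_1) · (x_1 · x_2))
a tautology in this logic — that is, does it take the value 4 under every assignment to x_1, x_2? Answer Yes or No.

Yes

At x_1 = 3, x_2 = 4, for instance:
x_1 · x_2 = 3 · 4 = 3
x_1 ⇒ x_1 = 3 ⇒ 3 = 4
(x_1 · x_2) · (x_1 ⇒ x_1) = 3 · 4 = 3
(x_1 ⇒ x_1) · (x_1 · x_2) = 4 · 3 = 3
((x_1 · x_2) · (x_1 ⇒ x_1)) ⇒ ((x_1 ⇒ x_1) · (x_1 · x_2)) = 3 ⇒ 3 = 4
and checking the remaining 24 assignments likewise gives ≥ 4 in every case.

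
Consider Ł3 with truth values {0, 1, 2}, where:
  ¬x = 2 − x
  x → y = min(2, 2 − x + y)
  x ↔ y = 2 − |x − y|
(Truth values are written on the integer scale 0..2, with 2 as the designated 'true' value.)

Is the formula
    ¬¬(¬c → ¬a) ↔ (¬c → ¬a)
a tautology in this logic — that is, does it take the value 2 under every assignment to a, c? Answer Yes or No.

Yes

a = 0, c = 0 ↦ 2
a = 0, c = 1 ↦ 2
a = 0, c = 2 ↦ 2
a = 1, c = 0 ↦ 2
a = 1, c = 1 ↦ 2
a = 1, c = 2 ↦ 2
a = 2, c = 0 ↦ 2
a = 2, c = 1 ↦ 2
a = 2, c = 2 ↦ 2
Every assignment gives a value ≥ 2.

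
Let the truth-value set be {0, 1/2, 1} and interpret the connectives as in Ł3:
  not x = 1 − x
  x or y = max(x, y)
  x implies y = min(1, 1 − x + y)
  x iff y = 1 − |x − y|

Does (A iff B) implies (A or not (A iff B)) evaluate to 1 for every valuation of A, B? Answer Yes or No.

Counterexample: take A = 0, B = 0.
A iff B = 0 iff 0 = 1
A iff B = 0 iff 0 = 1
not (A iff B) = not 1 = 0
A or not (A iff B) = 0 or 0 = 0
(A iff B) implies (A or not (A iff B)) = 1 implies 0 = 0
This gives 0 ≠ 1.

No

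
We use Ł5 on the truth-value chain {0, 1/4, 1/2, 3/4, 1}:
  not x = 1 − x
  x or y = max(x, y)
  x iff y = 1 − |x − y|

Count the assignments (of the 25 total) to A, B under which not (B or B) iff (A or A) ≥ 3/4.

13

value 1: 5 assignments (counts)
value 3/4: 8 assignments (counts)
value 1/2: 6 assignments
value 1/4: 4 assignments
value 0: 2 assignments
So 13 of the 25 assignments meet the threshold.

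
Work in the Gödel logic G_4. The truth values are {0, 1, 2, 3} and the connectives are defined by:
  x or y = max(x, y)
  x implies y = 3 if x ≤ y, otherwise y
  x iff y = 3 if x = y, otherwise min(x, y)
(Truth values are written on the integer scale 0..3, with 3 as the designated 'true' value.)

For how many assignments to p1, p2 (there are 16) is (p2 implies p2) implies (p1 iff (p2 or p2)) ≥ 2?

p1 = 0, p2 = 0 ↦ 3  ≥
p1 = 0, p2 = 1 ↦ 0  <
p1 = 0, p2 = 2 ↦ 0  <
p1 = 0, p2 = 3 ↦ 0  <
p1 = 1, p2 = 0 ↦ 0  <
p1 = 1, p2 = 1 ↦ 3  ≥
p1 = 1, p2 = 2 ↦ 1  <
p1 = 1, p2 = 3 ↦ 1  <
p1 = 2, p2 = 0 ↦ 0  <
p1 = 2, p2 = 1 ↦ 1  <
p1 = 2, p2 = 2 ↦ 3  ≥
p1 = 2, p2 = 3 ↦ 2  ≥
p1 = 3, p2 = 0 ↦ 0  <
p1 = 3, p2 = 1 ↦ 1  <
p1 = 3, p2 = 2 ↦ 2  ≥
p1 = 3, p2 = 3 ↦ 3  ≥
So 6 of the 16 assignments meet the threshold.

6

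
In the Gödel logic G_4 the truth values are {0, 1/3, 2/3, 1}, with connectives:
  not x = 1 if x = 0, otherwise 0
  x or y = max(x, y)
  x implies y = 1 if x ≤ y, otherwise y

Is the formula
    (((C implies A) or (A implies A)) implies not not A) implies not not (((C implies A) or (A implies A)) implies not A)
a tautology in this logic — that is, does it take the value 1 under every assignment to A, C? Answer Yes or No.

Counterexample: take A = 1/3, C = 0.
C implies A = 0 implies 1/3 = 1
A implies A = 1/3 implies 1/3 = 1
(C implies A) or (A implies A) = 1 or 1 = 1
not A = not 1/3 = 0
not not A = not 0 = 1
((C implies A) or (A implies A)) implies not not A = 1 implies 1 = 1
C implies A = 0 implies 1/3 = 1
A implies A = 1/3 implies 1/3 = 1
(C implies A) or (A implies A) = 1 or 1 = 1
not A = not 1/3 = 0
((C implies A) or (A implies A)) implies not A = 1 implies 0 = 0
not (((C implies A) or (A implies A)) implies not A) = not 0 = 1
not not (((C implies A) or (A implies A)) implies not A) = not 1 = 0
(((C implies A) or (A implies A)) implies not not A) implies not not (((C implies A) or (A implies A)) implies not A) = 1 implies 0 = 0
This gives 0 ≠ 1.

No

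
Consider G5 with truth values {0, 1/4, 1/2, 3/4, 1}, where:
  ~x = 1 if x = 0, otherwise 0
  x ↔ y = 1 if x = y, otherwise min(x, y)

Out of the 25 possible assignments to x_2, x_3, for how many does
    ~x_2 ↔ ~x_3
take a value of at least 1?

17

value 1: 17 assignments (counts)
value 0: 8 assignments
So 17 of the 25 assignments meet the threshold.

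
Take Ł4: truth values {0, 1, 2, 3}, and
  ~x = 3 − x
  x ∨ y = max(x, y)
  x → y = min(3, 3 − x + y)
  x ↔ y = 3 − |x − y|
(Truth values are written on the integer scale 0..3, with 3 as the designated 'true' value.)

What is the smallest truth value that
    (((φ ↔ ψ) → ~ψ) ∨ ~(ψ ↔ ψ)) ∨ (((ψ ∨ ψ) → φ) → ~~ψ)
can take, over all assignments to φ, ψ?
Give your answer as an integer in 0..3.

2

Take φ = 1, ψ = 1:
φ ↔ ψ = 1 ↔ 1 = 3
~ψ = ~1 = 2
(φ ↔ ψ) → ~ψ = 3 → 2 = 2
ψ ↔ ψ = 1 ↔ 1 = 3
~(ψ ↔ ψ) = ~3 = 0
((φ ↔ ψ) → ~ψ) ∨ ~(ψ ↔ ψ) = 2 ∨ 0 = 2
ψ ∨ ψ = 1 ∨ 1 = 1
(ψ ∨ ψ) → φ = 1 → 1 = 3
~ψ = ~1 = 2
~~ψ = ~2 = 1
((ψ ∨ ψ) → φ) → ~~ψ = 3 → 1 = 1
(((φ ↔ ψ) → ~ψ) ∨ ~(ψ ↔ ψ)) ∨ (((ψ ∨ ψ) → φ) → ~~ψ) = 2 ∨ 1 = 2
No assignment yields a value below 2, so this is the minimum.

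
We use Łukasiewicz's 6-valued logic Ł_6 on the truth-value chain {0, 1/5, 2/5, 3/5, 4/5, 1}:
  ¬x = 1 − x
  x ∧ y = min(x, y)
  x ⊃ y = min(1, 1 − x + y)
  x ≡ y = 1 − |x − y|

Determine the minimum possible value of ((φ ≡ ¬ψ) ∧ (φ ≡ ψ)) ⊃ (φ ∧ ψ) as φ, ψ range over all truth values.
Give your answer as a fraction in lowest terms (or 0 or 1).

Take φ = 0, ψ = 2/5:
¬ψ = ¬2/5 = 3/5
φ ≡ ¬ψ = 0 ≡ 3/5 = 2/5
φ ≡ ψ = 0 ≡ 2/5 = 3/5
(φ ≡ ¬ψ) ∧ (φ ≡ ψ) = 2/5 ∧ 3/5 = 2/5
φ ∧ ψ = 0 ∧ 2/5 = 0
((φ ≡ ¬ψ) ∧ (φ ≡ ψ)) ⊃ (φ ∧ ψ) = 2/5 ⊃ 0 = 3/5
No assignment yields a value below 3/5, so this is the minimum.

3/5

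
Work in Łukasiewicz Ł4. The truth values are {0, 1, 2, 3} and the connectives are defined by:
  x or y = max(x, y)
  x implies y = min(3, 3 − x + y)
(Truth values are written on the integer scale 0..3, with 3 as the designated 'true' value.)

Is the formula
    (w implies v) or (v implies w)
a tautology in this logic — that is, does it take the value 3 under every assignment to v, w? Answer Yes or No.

Yes

v = 0, w = 0 ↦ 3
v = 0, w = 1 ↦ 3
v = 0, w = 2 ↦ 3
v = 0, w = 3 ↦ 3
v = 1, w = 0 ↦ 3
v = 1, w = 1 ↦ 3
v = 1, w = 2 ↦ 3
v = 1, w = 3 ↦ 3
v = 2, w = 0 ↦ 3
v = 2, w = 1 ↦ 3
v = 2, w = 2 ↦ 3
v = 2, w = 3 ↦ 3
v = 3, w = 0 ↦ 3
v = 3, w = 1 ↦ 3
v = 3, w = 2 ↦ 3
v = 3, w = 3 ↦ 3
Every assignment gives a value ≥ 3.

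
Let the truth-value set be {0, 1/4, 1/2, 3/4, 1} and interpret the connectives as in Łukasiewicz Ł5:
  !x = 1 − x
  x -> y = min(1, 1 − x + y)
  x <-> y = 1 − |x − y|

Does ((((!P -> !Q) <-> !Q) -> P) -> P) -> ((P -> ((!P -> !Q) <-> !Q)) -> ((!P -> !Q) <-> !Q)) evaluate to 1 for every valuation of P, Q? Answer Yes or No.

At P = 0, Q = 3/4, for instance:
!P = !0 = 1
!Q = !3/4 = 1/4
!P -> !Q = 1 -> 1/4 = 1/4
!Q = !3/4 = 1/4
(!P -> !Q) <-> !Q = 1/4 <-> 1/4 = 1
((!P -> !Q) <-> !Q) -> P = 1 -> 0 = 0
(((!P -> !Q) <-> !Q) -> P) -> P = 0 -> 0 = 1
P -> ((!P -> !Q) <-> !Q) = 0 -> 1 = 1
(P -> ((!P -> !Q) <-> !Q)) -> ((!P -> !Q) <-> !Q) = 1 -> 1 = 1
((((!P -> !Q) <-> !Q) -> P) -> P) -> ((P -> ((!P -> !Q) <-> !Q)) -> ((!P -> !Q) <-> !Q)) = 1 -> 1 = 1
and checking the remaining 24 assignments likewise gives ≥ 1 in every case.

Yes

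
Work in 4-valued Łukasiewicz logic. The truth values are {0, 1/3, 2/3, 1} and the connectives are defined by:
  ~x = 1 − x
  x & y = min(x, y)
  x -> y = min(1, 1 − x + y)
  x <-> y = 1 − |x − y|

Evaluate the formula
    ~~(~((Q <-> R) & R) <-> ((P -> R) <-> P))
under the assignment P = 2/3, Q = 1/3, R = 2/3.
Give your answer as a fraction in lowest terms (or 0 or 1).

Q <-> R = 1/3 <-> 2/3 = 2/3
(Q <-> R) & R = 2/3 & 2/3 = 2/3
~((Q <-> R) & R) = ~2/3 = 1/3
P -> R = 2/3 -> 2/3 = 1
(P -> R) <-> P = 1 <-> 2/3 = 2/3
~((Q <-> R) & R) <-> ((P -> R) <-> P) = 1/3 <-> 2/3 = 2/3
~(~((Q <-> R) & R) <-> ((P -> R) <-> P)) = ~2/3 = 1/3
~~(~((Q <-> R) & R) <-> ((P -> R) <-> P)) = ~1/3 = 2/3

2/3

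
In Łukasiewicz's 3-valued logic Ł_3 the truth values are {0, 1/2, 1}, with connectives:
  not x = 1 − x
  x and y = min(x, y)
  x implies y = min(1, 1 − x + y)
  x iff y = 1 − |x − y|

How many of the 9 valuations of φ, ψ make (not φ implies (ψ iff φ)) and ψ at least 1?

φ = 0, ψ = 0 ↦ 0  <
φ = 0, ψ = 1/2 ↦ 1/2  <
φ = 0, ψ = 1 ↦ 0  <
φ = 1/2, ψ = 0 ↦ 0  <
φ = 1/2, ψ = 1/2 ↦ 1/2  <
φ = 1/2, ψ = 1 ↦ 1  ≥
φ = 1, ψ = 0 ↦ 0  <
φ = 1, ψ = 1/2 ↦ 1/2  <
φ = 1, ψ = 1 ↦ 1  ≥
So 2 of the 9 assignments meet the threshold.

2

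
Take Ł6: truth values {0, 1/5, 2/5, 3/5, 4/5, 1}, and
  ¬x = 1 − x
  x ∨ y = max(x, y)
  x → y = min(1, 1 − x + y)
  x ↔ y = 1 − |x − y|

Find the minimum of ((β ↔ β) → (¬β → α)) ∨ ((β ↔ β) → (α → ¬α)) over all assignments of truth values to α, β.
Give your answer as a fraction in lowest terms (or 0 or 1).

4/5

Take α = 3/5, β = 0:
β ↔ β = 0 ↔ 0 = 1
¬β = ¬0 = 1
¬β → α = 1 → 3/5 = 3/5
(β ↔ β) → (¬β → α) = 1 → 3/5 = 3/5
β ↔ β = 0 ↔ 0 = 1
¬α = ¬3/5 = 2/5
α → ¬α = 3/5 → 2/5 = 4/5
(β ↔ β) → (α → ¬α) = 1 → 4/5 = 4/5
((β ↔ β) → (¬β → α)) ∨ ((β ↔ β) → (α → ¬α)) = 3/5 ∨ 4/5 = 4/5
No assignment yields a value below 4/5, so this is the minimum.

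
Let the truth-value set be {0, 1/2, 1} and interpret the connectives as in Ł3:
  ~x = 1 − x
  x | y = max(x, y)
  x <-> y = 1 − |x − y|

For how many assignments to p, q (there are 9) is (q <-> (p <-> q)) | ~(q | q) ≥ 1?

6

p = 0, q = 0 ↦ 1  ≥
p = 0, q = 1/2 ↦ 1  ≥
p = 0, q = 1 ↦ 0  <
p = 1/2, q = 0 ↦ 1  ≥
p = 1/2, q = 1/2 ↦ 1/2  <
p = 1/2, q = 1 ↦ 1/2  <
p = 1, q = 0 ↦ 1  ≥
p = 1, q = 1/2 ↦ 1  ≥
p = 1, q = 1 ↦ 1  ≥
So 6 of the 9 assignments meet the threshold.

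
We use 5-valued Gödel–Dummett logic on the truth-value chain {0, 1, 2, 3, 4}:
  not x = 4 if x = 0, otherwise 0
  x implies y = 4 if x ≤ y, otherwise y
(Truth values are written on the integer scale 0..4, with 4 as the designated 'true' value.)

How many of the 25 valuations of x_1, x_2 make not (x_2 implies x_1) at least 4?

value 4: 4 assignments (counts)
value 0: 21 assignments
So 4 of the 25 assignments meet the threshold.

4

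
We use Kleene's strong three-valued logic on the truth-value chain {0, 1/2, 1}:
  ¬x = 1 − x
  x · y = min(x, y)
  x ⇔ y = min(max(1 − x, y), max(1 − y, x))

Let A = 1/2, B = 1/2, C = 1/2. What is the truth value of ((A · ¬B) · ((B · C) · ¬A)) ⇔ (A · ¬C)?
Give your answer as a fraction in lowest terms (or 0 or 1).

1/2

¬B = ¬1/2 = 1/2
A · ¬B = 1/2 · 1/2 = 1/2
B · C = 1/2 · 1/2 = 1/2
¬A = ¬1/2 = 1/2
(B · C) · ¬A = 1/2 · 1/2 = 1/2
(A · ¬B) · ((B · C) · ¬A) = 1/2 · 1/2 = 1/2
¬C = ¬1/2 = 1/2
A · ¬C = 1/2 · 1/2 = 1/2
((A · ¬B) · ((B · C) · ¬A)) ⇔ (A · ¬C) = 1/2 ⇔ 1/2 = 1/2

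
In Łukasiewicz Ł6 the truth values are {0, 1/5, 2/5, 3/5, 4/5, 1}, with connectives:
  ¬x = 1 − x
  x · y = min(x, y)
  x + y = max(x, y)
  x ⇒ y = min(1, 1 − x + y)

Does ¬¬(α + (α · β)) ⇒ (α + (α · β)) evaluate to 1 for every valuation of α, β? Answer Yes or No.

Yes

At α = 4/5, β = 2/5, for instance:
α · β = 4/5 · 2/5 = 2/5
α + (α · β) = 4/5 + 2/5 = 4/5
¬(α + (α · β)) = ¬4/5 = 1/5
¬¬(α + (α · β)) = ¬1/5 = 4/5
¬¬(α + (α · β)) ⇒ (α + (α · β)) = 4/5 ⇒ 4/5 = 1
and checking the remaining 35 assignments likewise gives ≥ 1 in every case.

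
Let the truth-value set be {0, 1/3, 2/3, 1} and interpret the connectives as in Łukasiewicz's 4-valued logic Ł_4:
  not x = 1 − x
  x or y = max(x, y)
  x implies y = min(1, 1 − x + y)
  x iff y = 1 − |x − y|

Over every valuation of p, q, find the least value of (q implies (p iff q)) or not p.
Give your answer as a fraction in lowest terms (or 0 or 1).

Take p = 1/3, q = 1:
p iff q = 1/3 iff 1 = 1/3
q implies (p iff q) = 1 implies 1/3 = 1/3
not p = not 1/3 = 2/3
(q implies (p iff q)) or not p = 1/3 or 2/3 = 2/3
No assignment yields a value below 2/3, so this is the minimum.

2/3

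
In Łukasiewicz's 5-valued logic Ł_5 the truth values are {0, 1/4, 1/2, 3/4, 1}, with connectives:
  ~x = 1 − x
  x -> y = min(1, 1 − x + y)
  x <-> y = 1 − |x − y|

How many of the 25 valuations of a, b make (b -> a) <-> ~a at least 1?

3

value 1: 3 assignments (counts)
value 3/4: 5 assignments
value 1/2: 6 assignments
value 1/4: 5 assignments
value 0: 6 assignments
So 3 of the 25 assignments meet the threshold.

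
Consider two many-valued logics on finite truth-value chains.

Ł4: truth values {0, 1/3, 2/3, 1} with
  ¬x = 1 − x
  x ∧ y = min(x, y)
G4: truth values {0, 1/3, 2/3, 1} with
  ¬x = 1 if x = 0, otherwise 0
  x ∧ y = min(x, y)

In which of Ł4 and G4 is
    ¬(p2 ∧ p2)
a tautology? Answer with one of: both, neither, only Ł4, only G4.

neither

In Ł4: at p2 = 1/3 the value is 2/3 — not a tautology.
In G4: at p2 = 1/3 the value is 0 — not a tautology.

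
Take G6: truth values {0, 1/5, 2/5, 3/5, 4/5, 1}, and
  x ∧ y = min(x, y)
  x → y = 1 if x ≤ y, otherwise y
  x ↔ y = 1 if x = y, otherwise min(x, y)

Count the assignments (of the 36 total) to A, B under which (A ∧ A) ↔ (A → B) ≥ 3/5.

9

value 1: 1 assignment (counts)
value 4/5: 3 assignments (counts)
value 3/5: 5 assignments (counts)
value 2/5: 7 assignments
value 1/5: 9 assignments
value 0: 11 assignments
So 9 of the 36 assignments meet the threshold.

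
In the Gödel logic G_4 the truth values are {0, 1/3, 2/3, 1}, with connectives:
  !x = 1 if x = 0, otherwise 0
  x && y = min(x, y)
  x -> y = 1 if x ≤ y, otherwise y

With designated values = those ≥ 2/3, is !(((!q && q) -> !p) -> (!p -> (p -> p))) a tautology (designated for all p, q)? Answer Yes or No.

No

Counterexample: take p = 0, q = 0.
!q = !0 = 1
!q && q = 1 && 0 = 0
!p = !0 = 1
(!q && q) -> !p = 0 -> 1 = 1
!p = !0 = 1
p -> p = 0 -> 0 = 1
!p -> (p -> p) = 1 -> 1 = 1
((!q && q) -> !p) -> (!p -> (p -> p)) = 1 -> 1 = 1
!(((!q && q) -> !p) -> (!p -> (p -> p))) = !1 = 0
This gives 0, which is below 2/3.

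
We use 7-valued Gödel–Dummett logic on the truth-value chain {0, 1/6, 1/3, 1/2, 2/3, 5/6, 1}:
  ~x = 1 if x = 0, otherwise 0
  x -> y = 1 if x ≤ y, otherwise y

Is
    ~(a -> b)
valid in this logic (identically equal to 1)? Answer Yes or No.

No

Counterexample: take a = 0, b = 0.
a -> b = 0 -> 0 = 1
~(a -> b) = ~1 = 0
This gives 0 ≠ 1.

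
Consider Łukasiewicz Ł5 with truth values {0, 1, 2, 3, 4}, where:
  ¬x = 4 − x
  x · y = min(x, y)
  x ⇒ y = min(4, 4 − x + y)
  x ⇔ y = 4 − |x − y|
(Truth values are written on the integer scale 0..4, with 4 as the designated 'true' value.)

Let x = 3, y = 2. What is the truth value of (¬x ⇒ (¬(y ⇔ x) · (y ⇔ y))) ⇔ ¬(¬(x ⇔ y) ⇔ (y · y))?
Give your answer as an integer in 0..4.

¬x = ¬3 = 1
y ⇔ x = 2 ⇔ 3 = 3
¬(y ⇔ x) = ¬3 = 1
y ⇔ y = 2 ⇔ 2 = 4
¬(y ⇔ x) · (y ⇔ y) = 1 · 4 = 1
¬x ⇒ (¬(y ⇔ x) · (y ⇔ y)) = 1 ⇒ 1 = 4
x ⇔ y = 3 ⇔ 2 = 3
¬(x ⇔ y) = ¬3 = 1
y · y = 2 · 2 = 2
¬(x ⇔ y) ⇔ (y · y) = 1 ⇔ 2 = 3
¬(¬(x ⇔ y) ⇔ (y · y)) = ¬3 = 1
(¬x ⇒ (¬(y ⇔ x) · (y ⇔ y))) ⇔ ¬(¬(x ⇔ y) ⇔ (y · y)) = 4 ⇔ 1 = 1

1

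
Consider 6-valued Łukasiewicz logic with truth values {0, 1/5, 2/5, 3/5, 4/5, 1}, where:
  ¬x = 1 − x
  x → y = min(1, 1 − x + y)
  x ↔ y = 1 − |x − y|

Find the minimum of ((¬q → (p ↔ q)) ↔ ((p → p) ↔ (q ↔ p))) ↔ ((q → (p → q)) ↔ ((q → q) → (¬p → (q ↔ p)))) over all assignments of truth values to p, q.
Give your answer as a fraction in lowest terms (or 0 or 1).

3/5

Take p = 2/5, q = 4/5:
¬q = ¬4/5 = 1/5
p ↔ q = 2/5 ↔ 4/5 = 3/5
¬q → (p ↔ q) = 1/5 → 3/5 = 1
p → p = 2/5 → 2/5 = 1
q ↔ p = 4/5 ↔ 2/5 = 3/5
(p → p) ↔ (q ↔ p) = 1 ↔ 3/5 = 3/5
(¬q → (p ↔ q)) ↔ ((p → p) ↔ (q ↔ p)) = 1 ↔ 3/5 = 3/5
p → q = 2/5 → 4/5 = 1
q → (p → q) = 4/5 → 1 = 1
q → q = 4/5 → 4/5 = 1
¬p = ¬2/5 = 3/5
q ↔ p = 4/5 ↔ 2/5 = 3/5
¬p → (q ↔ p) = 3/5 → 3/5 = 1
(q → q) → (¬p → (q ↔ p)) = 1 → 1 = 1
(q → (p → q)) ↔ ((q → q) → (¬p → (q ↔ p))) = 1 ↔ 1 = 1
((¬q → (p ↔ q)) ↔ ((p → p) ↔ (q ↔ p))) ↔ ((q → (p → q)) ↔ ((q → q) → (¬p → (q ↔ p)))) = 3/5 ↔ 1 = 3/5
No assignment yields a value below 3/5, so this is the minimum.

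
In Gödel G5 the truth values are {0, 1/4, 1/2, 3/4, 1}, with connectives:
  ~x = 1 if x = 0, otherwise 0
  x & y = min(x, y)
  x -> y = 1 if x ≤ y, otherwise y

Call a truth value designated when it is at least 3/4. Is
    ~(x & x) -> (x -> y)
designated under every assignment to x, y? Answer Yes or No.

Yes

At x = 1/4, y = 1/4, for instance:
x & x = 1/4 & 1/4 = 1/4
~(x & x) = ~1/4 = 0
x -> y = 1/4 -> 1/4 = 1
~(x & x) -> (x -> y) = 0 -> 1 = 1
and checking the remaining 24 assignments likewise gives ≥ 3/4 in every case.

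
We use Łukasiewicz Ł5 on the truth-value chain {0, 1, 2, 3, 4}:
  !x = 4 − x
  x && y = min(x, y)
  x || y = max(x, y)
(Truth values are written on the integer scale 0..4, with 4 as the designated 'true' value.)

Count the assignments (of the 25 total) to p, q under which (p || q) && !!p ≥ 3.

value 4: 5 assignments (counts)
value 3: 5 assignments (counts)
value 2: 5 assignments
value 1: 5 assignments
value 0: 5 assignments
So 10 of the 25 assignments meet the threshold.

10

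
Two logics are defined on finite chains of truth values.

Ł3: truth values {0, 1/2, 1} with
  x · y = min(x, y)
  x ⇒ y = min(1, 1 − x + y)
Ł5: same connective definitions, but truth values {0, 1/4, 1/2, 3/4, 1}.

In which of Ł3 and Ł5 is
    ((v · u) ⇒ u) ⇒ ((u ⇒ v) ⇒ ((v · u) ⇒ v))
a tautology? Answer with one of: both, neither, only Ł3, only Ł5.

In Ł3: every assignment gives 1 — tautology.
In Ł5: every assignment gives 1 — tautology.

both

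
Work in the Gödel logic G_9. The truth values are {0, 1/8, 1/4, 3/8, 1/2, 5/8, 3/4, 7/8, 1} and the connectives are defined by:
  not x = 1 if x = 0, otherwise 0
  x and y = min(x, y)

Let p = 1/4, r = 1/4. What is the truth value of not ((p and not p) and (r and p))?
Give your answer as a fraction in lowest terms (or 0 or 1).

not p = not 1/4 = 0
p and not p = 1/4 and 0 = 0
r and p = 1/4 and 1/4 = 1/4
(p and not p) and (r and p) = 0 and 1/4 = 0
not ((p and not p) and (r and p)) = not 0 = 1

1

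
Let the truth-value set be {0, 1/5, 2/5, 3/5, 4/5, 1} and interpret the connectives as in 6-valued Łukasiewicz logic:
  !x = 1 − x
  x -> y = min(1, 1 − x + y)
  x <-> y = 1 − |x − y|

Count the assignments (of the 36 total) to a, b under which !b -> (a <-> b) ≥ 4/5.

value 1: 27 assignments (counts)
value 4/5: 3 assignments (counts)
value 3/5: 2 assignments
value 2/5: 2 assignments
value 1/5: 1 assignment
value 0: 1 assignment
So 30 of the 36 assignments meet the threshold.

30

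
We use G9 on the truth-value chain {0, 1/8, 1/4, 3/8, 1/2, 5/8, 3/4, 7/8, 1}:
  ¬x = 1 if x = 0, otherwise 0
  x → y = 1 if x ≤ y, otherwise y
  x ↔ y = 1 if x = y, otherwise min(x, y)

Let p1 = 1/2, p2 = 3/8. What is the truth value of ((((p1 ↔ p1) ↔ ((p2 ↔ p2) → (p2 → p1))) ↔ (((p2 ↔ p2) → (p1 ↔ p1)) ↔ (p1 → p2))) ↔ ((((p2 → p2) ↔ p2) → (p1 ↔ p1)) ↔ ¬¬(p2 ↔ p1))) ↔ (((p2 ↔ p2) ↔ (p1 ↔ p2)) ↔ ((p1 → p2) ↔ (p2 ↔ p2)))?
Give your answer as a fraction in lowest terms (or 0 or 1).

3/8

p1 ↔ p1 = 1/2 ↔ 1/2 = 1
p2 ↔ p2 = 3/8 ↔ 3/8 = 1
p2 → p1 = 3/8 → 1/2 = 1
(p2 ↔ p2) → (p2 → p1) = 1 → 1 = 1
(p1 ↔ p1) ↔ ((p2 ↔ p2) → (p2 → p1)) = 1 ↔ 1 = 1
p2 ↔ p2 = 3/8 ↔ 3/8 = 1
p1 ↔ p1 = 1/2 ↔ 1/2 = 1
(p2 ↔ p2) → (p1 ↔ p1) = 1 → 1 = 1
p1 → p2 = 1/2 → 3/8 = 3/8
((p2 ↔ p2) → (p1 ↔ p1)) ↔ (p1 → p2) = 1 ↔ 3/8 = 3/8
((p1 ↔ p1) ↔ ((p2 ↔ p2) → (p2 → p1))) ↔ (((p2 ↔ p2) → (p1 ↔ p1)) ↔ (p1 → p2)) = 1 ↔ 3/8 = 3/8
p2 → p2 = 3/8 → 3/8 = 1
(p2 → p2) ↔ p2 = 1 ↔ 3/8 = 3/8
p1 ↔ p1 = 1/2 ↔ 1/2 = 1
((p2 → p2) ↔ p2) → (p1 ↔ p1) = 3/8 → 1 = 1
p2 ↔ p1 = 3/8 ↔ 1/2 = 3/8
¬(p2 ↔ p1) = ¬3/8 = 0
¬¬(p2 ↔ p1) = ¬0 = 1
(((p2 → p2) ↔ p2) → (p1 ↔ p1)) ↔ ¬¬(p2 ↔ p1) = 1 ↔ 1 = 1
(((p1 ↔ p1) ↔ ((p2 ↔ p2) → (p2 → p1))) ↔ (((p2 ↔ p2) → (p1 ↔ p1)) ↔ (p1 → p2))) ↔ ((((p2 → p2) ↔ p2) → (p1 ↔ p1)) ↔ ¬¬(p2 ↔ p1)) = 3/8 ↔ 1 = 3/8
p2 ↔ p2 = 3/8 ↔ 3/8 = 1
p1 ↔ p2 = 1/2 ↔ 3/8 = 3/8
(p2 ↔ p2) ↔ (p1 ↔ p2) = 1 ↔ 3/8 = 3/8
p1 → p2 = 1/2 → 3/8 = 3/8
p2 ↔ p2 = 3/8 ↔ 3/8 = 1
(p1 → p2) ↔ (p2 ↔ p2) = 3/8 ↔ 1 = 3/8
((p2 ↔ p2) ↔ (p1 ↔ p2)) ↔ ((p1 → p2) ↔ (p2 ↔ p2)) = 3/8 ↔ 3/8 = 1
((((p1 ↔ p1) ↔ ((p2 ↔ p2) → (p2 → p1))) ↔ (((p2 ↔ p2) → (p1 ↔ p1)) ↔ (p1 → p2))) ↔ ((((p2 → p2) ↔ p2) → (p1 ↔ p1)) ↔ ¬¬(p2 ↔ p1))) ↔ (((p2 ↔ p2) ↔ (p1 ↔ p2)) ↔ ((p1 → p2) ↔ (p2 ↔ p2))) = 3/8 ↔ 1 = 3/8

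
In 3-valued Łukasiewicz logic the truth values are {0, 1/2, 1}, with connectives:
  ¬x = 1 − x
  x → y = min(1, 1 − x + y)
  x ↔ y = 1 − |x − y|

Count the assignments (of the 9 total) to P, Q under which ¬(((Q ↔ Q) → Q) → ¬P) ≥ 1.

P = 0, Q = 0 ↦ 0  <
P = 0, Q = 1/2 ↦ 0  <
P = 0, Q = 1 ↦ 0  <
P = 1/2, Q = 0 ↦ 0  <
P = 1/2, Q = 1/2 ↦ 0  <
P = 1/2, Q = 1 ↦ 1/2  <
P = 1, Q = 0 ↦ 0  <
P = 1, Q = 1/2 ↦ 1/2  <
P = 1, Q = 1 ↦ 1  ≥
So 1 of the 9 assignments meets the threshold.

1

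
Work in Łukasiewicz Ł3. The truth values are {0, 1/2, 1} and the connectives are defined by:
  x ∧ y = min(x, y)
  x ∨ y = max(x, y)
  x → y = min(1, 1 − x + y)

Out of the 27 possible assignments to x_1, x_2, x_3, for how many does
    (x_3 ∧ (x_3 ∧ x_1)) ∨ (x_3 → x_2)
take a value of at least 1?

20

value 1: 20 assignments (counts)
value 1/2: 6 assignments
value 0: 1 assignment
So 20 of the 27 assignments meet the threshold.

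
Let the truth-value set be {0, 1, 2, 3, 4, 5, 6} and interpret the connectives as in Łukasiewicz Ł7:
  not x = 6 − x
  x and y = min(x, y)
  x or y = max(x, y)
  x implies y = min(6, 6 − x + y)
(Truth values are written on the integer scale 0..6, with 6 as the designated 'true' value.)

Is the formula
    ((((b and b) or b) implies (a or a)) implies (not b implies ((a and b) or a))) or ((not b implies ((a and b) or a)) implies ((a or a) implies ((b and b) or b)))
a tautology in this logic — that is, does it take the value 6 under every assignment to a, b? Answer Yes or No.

Counterexample: take a = 4, b = 0.
b and b = 0 and 0 = 0
(b and b) or b = 0 or 0 = 0
a or a = 4 or 4 = 4
((b and b) or b) implies (a or a) = 0 implies 4 = 6
not b = not 0 = 6
a and b = 4 and 0 = 0
(a and b) or a = 0 or 4 = 4
not b implies ((a and b) or a) = 6 implies 4 = 4
(((b and b) or b) implies (a or a)) implies (not b implies ((a and b) or a)) = 6 implies 4 = 4
not b = not 0 = 6
a and b = 4 and 0 = 0
(a and b) or a = 0 or 4 = 4
not b implies ((a and b) or a) = 6 implies 4 = 4
a or a = 4 or 4 = 4
b and b = 0 and 0 = 0
(b and b) or b = 0 or 0 = 0
(a or a) implies ((b and b) or b) = 4 implies 0 = 2
(not b implies ((a and b) or a)) implies ((a or a) implies ((b and b) or b)) = 4 implies 2 = 4
((((b and b) or b) implies (a or a)) implies (not b implies ((a and b) or a))) or ((not b implies ((a and b) or a)) implies ((a or a) implies ((b and b) or b))) = 4 or 4 = 4
This gives 4 ≠ 6.

No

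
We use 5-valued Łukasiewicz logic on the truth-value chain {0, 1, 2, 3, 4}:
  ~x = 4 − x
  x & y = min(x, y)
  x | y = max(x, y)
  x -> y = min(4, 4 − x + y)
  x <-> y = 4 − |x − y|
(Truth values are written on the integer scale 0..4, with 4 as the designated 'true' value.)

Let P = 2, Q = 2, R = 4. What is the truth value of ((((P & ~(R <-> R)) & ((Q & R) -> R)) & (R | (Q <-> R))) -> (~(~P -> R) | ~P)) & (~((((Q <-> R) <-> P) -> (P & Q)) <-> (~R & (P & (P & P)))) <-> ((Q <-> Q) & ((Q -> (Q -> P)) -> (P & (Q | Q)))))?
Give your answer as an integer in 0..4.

4

R <-> R = 4 <-> 4 = 4
~(R <-> R) = ~4 = 0
P & ~(R <-> R) = 2 & 0 = 0
Q & R = 2 & 4 = 2
(Q & R) -> R = 2 -> 4 = 4
(P & ~(R <-> R)) & ((Q & R) -> R) = 0 & 4 = 0
Q <-> R = 2 <-> 4 = 2
R | (Q <-> R) = 4 | 2 = 4
((P & ~(R <-> R)) & ((Q & R) -> R)) & (R | (Q <-> R)) = 0 & 4 = 0
~P = ~2 = 2
~P -> R = 2 -> 4 = 4
~(~P -> R) = ~4 = 0
~P = ~2 = 2
~(~P -> R) | ~P = 0 | 2 = 2
(((P & ~(R <-> R)) & ((Q & R) -> R)) & (R | (Q <-> R))) -> (~(~P -> R) | ~P) = 0 -> 2 = 4
Q <-> R = 2 <-> 4 = 2
(Q <-> R) <-> P = 2 <-> 2 = 4
P & Q = 2 & 2 = 2
((Q <-> R) <-> P) -> (P & Q) = 4 -> 2 = 2
~R = ~4 = 0
P & P = 2 & 2 = 2
P & (P & P) = 2 & 2 = 2
~R & (P & (P & P)) = 0 & 2 = 0
(((Q <-> R) <-> P) -> (P & Q)) <-> (~R & (P & (P & P))) = 2 <-> 0 = 2
~((((Q <-> R) <-> P) -> (P & Q)) <-> (~R & (P & (P & P)))) = ~2 = 2
Q <-> Q = 2 <-> 2 = 4
Q -> P = 2 -> 2 = 4
Q -> (Q -> P) = 2 -> 4 = 4
Q | Q = 2 | 2 = 2
P & (Q | Q) = 2 & 2 = 2
(Q -> (Q -> P)) -> (P & (Q | Q)) = 4 -> 2 = 2
(Q <-> Q) & ((Q -> (Q -> P)) -> (P & (Q | Q))) = 4 & 2 = 2
~((((Q <-> R) <-> P) -> (P & Q)) <-> (~R & (P & (P & P)))) <-> ((Q <-> Q) & ((Q -> (Q -> P)) -> (P & (Q | Q)))) = 2 <-> 2 = 4
((((P & ~(R <-> R)) & ((Q & R) -> R)) & (R | (Q <-> R))) -> (~(~P -> R) | ~P)) & (~((((Q <-> R) <-> P) -> (P & Q)) <-> (~R & (P & (P & P)))) <-> ((Q <-> Q) & ((Q -> (Q -> P)) -> (P & (Q | Q))))) = 4 & 4 = 4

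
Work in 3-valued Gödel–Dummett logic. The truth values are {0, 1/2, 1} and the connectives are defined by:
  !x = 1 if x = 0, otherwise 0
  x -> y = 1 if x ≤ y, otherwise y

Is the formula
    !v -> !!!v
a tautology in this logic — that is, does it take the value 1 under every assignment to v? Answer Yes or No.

Yes

v = 0 ↦ 1
v = 1/2 ↦ 1
v = 1 ↦ 1
Every assignment gives a value ≥ 1.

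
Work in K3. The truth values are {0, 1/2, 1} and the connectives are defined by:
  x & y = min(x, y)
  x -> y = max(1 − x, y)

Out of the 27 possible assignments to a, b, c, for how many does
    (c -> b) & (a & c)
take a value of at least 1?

value 1: 1 assignment (counts)
value 1/2: 9 assignments
value 0: 17 assignments
So 1 of the 27 assignments meets the threshold.

1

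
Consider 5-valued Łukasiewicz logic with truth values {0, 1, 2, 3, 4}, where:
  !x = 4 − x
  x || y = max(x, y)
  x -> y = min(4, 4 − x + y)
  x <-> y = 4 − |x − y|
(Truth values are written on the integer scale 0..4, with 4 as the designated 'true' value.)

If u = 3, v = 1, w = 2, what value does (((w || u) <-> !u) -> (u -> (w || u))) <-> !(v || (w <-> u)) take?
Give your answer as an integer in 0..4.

1

w || u = 2 || 3 = 3
!u = !3 = 1
(w || u) <-> !u = 3 <-> 1 = 2
w || u = 2 || 3 = 3
u -> (w || u) = 3 -> 3 = 4
((w || u) <-> !u) -> (u -> (w || u)) = 2 -> 4 = 4
w <-> u = 2 <-> 3 = 3
v || (w <-> u) = 1 || 3 = 3
!(v || (w <-> u)) = !3 = 1
(((w || u) <-> !u) -> (u -> (w || u))) <-> !(v || (w <-> u)) = 4 <-> 1 = 1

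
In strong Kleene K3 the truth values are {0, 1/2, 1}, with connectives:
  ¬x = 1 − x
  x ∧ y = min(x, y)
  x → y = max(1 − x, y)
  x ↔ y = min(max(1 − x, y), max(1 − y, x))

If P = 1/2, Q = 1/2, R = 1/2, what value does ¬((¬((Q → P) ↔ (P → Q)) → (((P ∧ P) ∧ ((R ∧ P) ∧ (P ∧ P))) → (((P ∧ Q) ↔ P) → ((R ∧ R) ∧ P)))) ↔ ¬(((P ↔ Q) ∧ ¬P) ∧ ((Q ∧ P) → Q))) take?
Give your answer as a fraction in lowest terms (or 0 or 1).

Q → P = 1/2 → 1/2 = 1/2
P → Q = 1/2 → 1/2 = 1/2
(Q → P) ↔ (P → Q) = 1/2 ↔ 1/2 = 1/2
¬((Q → P) ↔ (P → Q)) = ¬1/2 = 1/2
P ∧ P = 1/2 ∧ 1/2 = 1/2
R ∧ P = 1/2 ∧ 1/2 = 1/2
P ∧ P = 1/2 ∧ 1/2 = 1/2
(R ∧ P) ∧ (P ∧ P) = 1/2 ∧ 1/2 = 1/2
(P ∧ P) ∧ ((R ∧ P) ∧ (P ∧ P)) = 1/2 ∧ 1/2 = 1/2
P ∧ Q = 1/2 ∧ 1/2 = 1/2
(P ∧ Q) ↔ P = 1/2 ↔ 1/2 = 1/2
R ∧ R = 1/2 ∧ 1/2 = 1/2
(R ∧ R) ∧ P = 1/2 ∧ 1/2 = 1/2
((P ∧ Q) ↔ P) → ((R ∧ R) ∧ P) = 1/2 → 1/2 = 1/2
((P ∧ P) ∧ ((R ∧ P) ∧ (P ∧ P))) → (((P ∧ Q) ↔ P) → ((R ∧ R) ∧ P)) = 1/2 → 1/2 = 1/2
¬((Q → P) ↔ (P → Q)) → (((P ∧ P) ∧ ((R ∧ P) ∧ (P ∧ P))) → (((P ∧ Q) ↔ P) → ((R ∧ R) ∧ P))) = 1/2 → 1/2 = 1/2
P ↔ Q = 1/2 ↔ 1/2 = 1/2
¬P = ¬1/2 = 1/2
(P ↔ Q) ∧ ¬P = 1/2 ∧ 1/2 = 1/2
Q ∧ P = 1/2 ∧ 1/2 = 1/2
(Q ∧ P) → Q = 1/2 → 1/2 = 1/2
((P ↔ Q) ∧ ¬P) ∧ ((Q ∧ P) → Q) = 1/2 ∧ 1/2 = 1/2
¬(((P ↔ Q) ∧ ¬P) ∧ ((Q ∧ P) → Q)) = ¬1/2 = 1/2
(¬((Q → P) ↔ (P → Q)) → (((P ∧ P) ∧ ((R ∧ P) ∧ (P ∧ P))) → (((P ∧ Q) ↔ P) → ((R ∧ R) ∧ P)))) ↔ ¬(((P ↔ Q) ∧ ¬P) ∧ ((Q ∧ P) → Q)) = 1/2 ↔ 1/2 = 1/2
¬((¬((Q → P) ↔ (P → Q)) → (((P ∧ P) ∧ ((R ∧ P) ∧ (P ∧ P))) → (((P ∧ Q) ↔ P) → ((R ∧ R) ∧ P)))) ↔ ¬(((P ↔ Q) ∧ ¬P) ∧ ((Q ∧ P) → Q))) = ¬1/2 = 1/2

1/2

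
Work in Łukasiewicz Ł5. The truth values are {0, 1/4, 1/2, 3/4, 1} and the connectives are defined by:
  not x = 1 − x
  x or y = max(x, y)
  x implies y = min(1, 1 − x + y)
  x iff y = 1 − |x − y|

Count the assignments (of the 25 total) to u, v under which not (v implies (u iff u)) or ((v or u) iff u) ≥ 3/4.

19

value 1: 15 assignments (counts)
value 3/4: 4 assignments (counts)
value 1/2: 3 assignments
value 1/4: 2 assignments
value 0: 1 assignment
So 19 of the 25 assignments meet the threshold.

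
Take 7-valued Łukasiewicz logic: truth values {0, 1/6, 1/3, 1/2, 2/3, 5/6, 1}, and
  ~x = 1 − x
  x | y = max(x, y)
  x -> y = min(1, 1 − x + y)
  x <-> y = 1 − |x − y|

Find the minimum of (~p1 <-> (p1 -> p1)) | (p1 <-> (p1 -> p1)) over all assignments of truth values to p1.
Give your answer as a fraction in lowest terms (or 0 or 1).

1/2

Take p1 = 1/2:
~p1 = ~1/2 = 1/2
p1 -> p1 = 1/2 -> 1/2 = 1
~p1 <-> (p1 -> p1) = 1/2 <-> 1 = 1/2
p1 -> p1 = 1/2 -> 1/2 = 1
p1 <-> (p1 -> p1) = 1/2 <-> 1 = 1/2
(~p1 <-> (p1 -> p1)) | (p1 <-> (p1 -> p1)) = 1/2 | 1/2 = 1/2
No assignment yields a value below 1/2, so this is the minimum.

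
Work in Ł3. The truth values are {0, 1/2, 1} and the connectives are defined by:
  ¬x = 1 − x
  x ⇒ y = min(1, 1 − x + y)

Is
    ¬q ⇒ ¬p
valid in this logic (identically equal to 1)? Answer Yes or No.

Counterexample: take p = 1/2, q = 0.
¬q = ¬0 = 1
¬p = ¬1/2 = 1/2
¬q ⇒ ¬p = 1 ⇒ 1/2 = 1/2
This gives 1/2 ≠ 1.

No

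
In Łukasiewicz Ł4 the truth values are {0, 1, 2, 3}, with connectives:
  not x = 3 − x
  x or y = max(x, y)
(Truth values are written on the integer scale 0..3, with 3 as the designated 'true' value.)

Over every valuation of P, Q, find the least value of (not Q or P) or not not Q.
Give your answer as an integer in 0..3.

Take P = 0, Q = 1:
not Q = not 1 = 2
not Q or P = 2 or 0 = 2
not Q = not 1 = 2
not not Q = not 2 = 1
(not Q or P) or not not Q = 2 or 1 = 2
No assignment yields a value below 2, so this is the minimum.

2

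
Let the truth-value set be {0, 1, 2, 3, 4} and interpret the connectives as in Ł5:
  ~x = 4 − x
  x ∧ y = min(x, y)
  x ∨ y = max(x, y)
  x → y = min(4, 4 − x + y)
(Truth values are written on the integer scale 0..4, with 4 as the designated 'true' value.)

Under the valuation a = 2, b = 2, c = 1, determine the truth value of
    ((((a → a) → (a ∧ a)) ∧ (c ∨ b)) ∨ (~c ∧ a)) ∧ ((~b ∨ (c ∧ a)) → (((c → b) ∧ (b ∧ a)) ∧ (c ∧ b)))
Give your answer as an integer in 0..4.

a → a = 2 → 2 = 4
a ∧ a = 2 ∧ 2 = 2
(a → a) → (a ∧ a) = 4 → 2 = 2
c ∨ b = 1 ∨ 2 = 2
((a → a) → (a ∧ a)) ∧ (c ∨ b) = 2 ∧ 2 = 2
~c = ~1 = 3
~c ∧ a = 3 ∧ 2 = 2
(((a → a) → (a ∧ a)) ∧ (c ∨ b)) ∨ (~c ∧ a) = 2 ∨ 2 = 2
~b = ~2 = 2
c ∧ a = 1 ∧ 2 = 1
~b ∨ (c ∧ a) = 2 ∨ 1 = 2
c → b = 1 → 2 = 4
b ∧ a = 2 ∧ 2 = 2
(c → b) ∧ (b ∧ a) = 4 ∧ 2 = 2
c ∧ b = 1 ∧ 2 = 1
((c → b) ∧ (b ∧ a)) ∧ (c ∧ b) = 2 ∧ 1 = 1
(~b ∨ (c ∧ a)) → (((c → b) ∧ (b ∧ a)) ∧ (c ∧ b)) = 2 → 1 = 3
((((a → a) → (a ∧ a)) ∧ (c ∨ b)) ∨ (~c ∧ a)) ∧ ((~b ∨ (c ∧ a)) → (((c → b) ∧ (b ∧ a)) ∧ (c ∧ b))) = 2 ∧ 3 = 2

2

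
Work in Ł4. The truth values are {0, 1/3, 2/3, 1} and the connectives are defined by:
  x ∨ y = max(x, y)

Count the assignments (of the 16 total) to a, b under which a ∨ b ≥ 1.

a = 0, b = 0 ↦ 0  <
a = 0, b = 1/3 ↦ 1/3  <
a = 0, b = 2/3 ↦ 2/3  <
a = 0, b = 1 ↦ 1  ≥
a = 1/3, b = 0 ↦ 1/3  <
a = 1/3, b = 1/3 ↦ 1/3  <
a = 1/3, b = 2/3 ↦ 2/3  <
a = 1/3, b = 1 ↦ 1  ≥
a = 2/3, b = 0 ↦ 2/3  <
a = 2/3, b = 1/3 ↦ 2/3  <
a = 2/3, b = 2/3 ↦ 2/3  <
a = 2/3, b = 1 ↦ 1  ≥
a = 1, b = 0 ↦ 1  ≥
a = 1, b = 1/3 ↦ 1  ≥
a = 1, b = 2/3 ↦ 1  ≥
a = 1, b = 1 ↦ 1  ≥
So 7 of the 16 assignments meet the threshold.

7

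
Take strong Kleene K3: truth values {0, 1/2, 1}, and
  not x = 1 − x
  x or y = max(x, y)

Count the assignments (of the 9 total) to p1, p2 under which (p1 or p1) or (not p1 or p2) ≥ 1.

7

p1 = 0, p2 = 0 ↦ 1  ≥
p1 = 0, p2 = 1/2 ↦ 1  ≥
p1 = 0, p2 = 1 ↦ 1  ≥
p1 = 1/2, p2 = 0 ↦ 1/2  <
p1 = 1/2, p2 = 1/2 ↦ 1/2  <
p1 = 1/2, p2 = 1 ↦ 1  ≥
p1 = 1, p2 = 0 ↦ 1  ≥
p1 = 1, p2 = 1/2 ↦ 1  ≥
p1 = 1, p2 = 1 ↦ 1  ≥
So 7 of the 9 assignments meet the threshold.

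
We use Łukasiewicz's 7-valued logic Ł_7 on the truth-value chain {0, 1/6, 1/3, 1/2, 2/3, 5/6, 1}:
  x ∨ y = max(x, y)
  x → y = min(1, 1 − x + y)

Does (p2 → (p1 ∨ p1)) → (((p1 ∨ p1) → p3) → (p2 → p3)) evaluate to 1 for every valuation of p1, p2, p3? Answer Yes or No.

At p1 = 2/3, p2 = 1/2, p3 = 1/3, for instance:
p1 ∨ p1 = 2/3 ∨ 2/3 = 2/3
p2 → (p1 ∨ p1) = 1/2 → 2/3 = 1
(p1 ∨ p1) → p3 = 2/3 → 1/3 = 2/3
p2 → p3 = 1/2 → 1/3 = 5/6
((p1 ∨ p1) → p3) → (p2 → p3) = 2/3 → 5/6 = 1
(p2 → (p1 ∨ p1)) → (((p1 ∨ p1) → p3) → (p2 → p3)) = 1 → 1 = 1
and checking the remaining 342 assignments likewise gives ≥ 1 in every case.

Yes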